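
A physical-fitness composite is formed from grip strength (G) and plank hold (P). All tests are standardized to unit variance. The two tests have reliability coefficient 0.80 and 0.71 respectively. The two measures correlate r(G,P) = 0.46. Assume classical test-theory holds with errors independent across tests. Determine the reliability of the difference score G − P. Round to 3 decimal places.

Var(G−P) = 1 + 1 − 2·0.46 = 2 − 0.92 = 1.08.
Under uncorrelated errors the observed covariances equal the true-score covariances, so only the own-variance terms attenuate.
True-score variance = [0.80 + 0.71] − 0.92 = 1.51 − 0.92 = 0.59.
Reliability = 0.59 / 1.08 = 0.546.

0.546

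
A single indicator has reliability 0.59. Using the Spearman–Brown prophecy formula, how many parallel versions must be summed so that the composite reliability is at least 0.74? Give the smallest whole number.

2

k ≥ ρ*(1−ρ₁)/(ρ₁(1−ρ*)) = 0.74·0.41 / (0.59·0.26) = 1.978.
Smallest integer k = 2.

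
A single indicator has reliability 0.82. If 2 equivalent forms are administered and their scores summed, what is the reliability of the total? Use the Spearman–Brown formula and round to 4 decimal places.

ρ_k = kρ / (1 + (k−1)ρ) = 2·0.82 / (1 + 1·0.82) = 1.640 / 1.820 = 0.9011.

0.9011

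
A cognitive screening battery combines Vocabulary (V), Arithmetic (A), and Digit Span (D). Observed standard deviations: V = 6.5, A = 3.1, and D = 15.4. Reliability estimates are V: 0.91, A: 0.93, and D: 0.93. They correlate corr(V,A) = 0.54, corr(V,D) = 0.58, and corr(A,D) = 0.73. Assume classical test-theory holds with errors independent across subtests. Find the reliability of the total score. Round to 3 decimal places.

Var(V+A+D) = 6.5² + 3.1² + 15.4² + 2·[6.5·3.1·0.54 + 6.5·15.4·0.58 + 3.1·15.4·0.73] = 289.02 + 207.578 = 496.598.
Under uncorrelated errors the observed covariances equal the true-score covariances, so only the own-variance terms attenuate.
True-score variance = [6.5²·0.91 + 3.1²·0.93 + 15.4²·0.93] + 207.578 = 267.944 + 207.578 = 475.522.
Reliability = 475.522 / 496.598 = 0.958.

0.958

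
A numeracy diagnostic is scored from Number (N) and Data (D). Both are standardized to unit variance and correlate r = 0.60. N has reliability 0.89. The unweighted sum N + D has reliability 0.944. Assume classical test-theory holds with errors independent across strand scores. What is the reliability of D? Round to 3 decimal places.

0.931

Var(N+D) = 2 + 2·0.60 = 3.200.
True-score variance = ρ_N + ρ_D + 2·0.60, so 0.944 = (0.89 + ρ_D + 1.20) / 3.200.
ρ_D = 0.944·3.200 − 0.89 − 1.20 = 0.931.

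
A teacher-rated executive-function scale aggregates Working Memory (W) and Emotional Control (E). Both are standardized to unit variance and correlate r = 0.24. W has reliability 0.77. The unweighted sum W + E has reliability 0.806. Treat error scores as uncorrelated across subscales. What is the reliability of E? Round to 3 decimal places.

Var(W+E) = 2 + 2·0.24 = 2.480.
True-score variance = ρ_W + ρ_E + 2·0.24, so 0.806 = (0.77 + ρ_E + 0.48) / 2.480.
ρ_E = 0.806·2.480 − 0.77 − 0.48 = 0.749.

0.749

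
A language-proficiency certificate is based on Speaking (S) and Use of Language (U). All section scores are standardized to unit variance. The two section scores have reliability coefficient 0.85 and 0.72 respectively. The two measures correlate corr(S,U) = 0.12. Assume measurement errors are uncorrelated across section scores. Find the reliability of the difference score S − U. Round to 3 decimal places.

Var(S−U) = 1 + 1 − 2·0.12 = 2 − 0.24 = 1.76.
Because errors are independent across components, Cov(Tᵢ,Tⱼ) = Cov(Xᵢ,Xⱼ); the off-diagonal part of the true-score variance is the same as above.
True-score variance = [0.85 + 0.72] − 0.24 = 1.57 − 0.24 = 1.33.
Reliability = 1.33 / 1.76 = 0.756.

0.756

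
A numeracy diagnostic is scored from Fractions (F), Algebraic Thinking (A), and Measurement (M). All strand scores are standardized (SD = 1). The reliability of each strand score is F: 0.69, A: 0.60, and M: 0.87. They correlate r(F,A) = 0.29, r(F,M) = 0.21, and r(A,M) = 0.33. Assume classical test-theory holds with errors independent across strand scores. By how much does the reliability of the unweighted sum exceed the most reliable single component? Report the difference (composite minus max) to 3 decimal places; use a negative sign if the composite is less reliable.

Var(sum) = 3 + 1.66 = 4.66; true-score variance = 2.16 + 1.66 = 3.82; composite reliability = 0.8197.
Max component reliability = 0.8700.
Difference = 0.8197 − 0.8700 = -0.050.

-0.050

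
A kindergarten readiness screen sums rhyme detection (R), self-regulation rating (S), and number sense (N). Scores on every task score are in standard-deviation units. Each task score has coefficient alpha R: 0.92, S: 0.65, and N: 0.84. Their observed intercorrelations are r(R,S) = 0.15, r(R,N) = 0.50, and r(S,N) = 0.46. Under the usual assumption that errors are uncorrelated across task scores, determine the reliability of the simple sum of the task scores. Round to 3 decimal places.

Var(R+S+N) = 3 + 2·[0.15 + 0.50 + 0.46] = 3 + 2.22 = 5.22.
With uncorrelated errors the cross-covariances are all true-score covariance, so they carry over unchanged; only the diagonal terms shrink to ρᵢσᵢ².
True-score variance = [0.92 + 0.65 + 0.84] + 2.22 = 2.41 + 2.22 = 4.63.
Reliability = 4.63 / 5.22 = 0.887.

0.887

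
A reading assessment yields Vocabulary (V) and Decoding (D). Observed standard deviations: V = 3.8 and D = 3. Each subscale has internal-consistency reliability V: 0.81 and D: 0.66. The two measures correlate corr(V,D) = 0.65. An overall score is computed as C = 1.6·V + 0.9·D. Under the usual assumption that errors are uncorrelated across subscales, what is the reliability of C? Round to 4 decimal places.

0.8551

Var(C) = 1.6²·3.8² + 0.9²·3² + 2·[1.44·3.8·3·0.65] = 44.2564 + 21.3408 = 65.5972.
Because errors are independent across components, Cov(Tᵢ,Tⱼ) = Cov(Xᵢ,Xⱼ); the off-diagonal part of the true-score variance is the same as above.
True-score variance = [1.6²·3.8²·0.81 + 0.9²·3²·0.66] + 21.3408 = 34.7542 + 21.3408 = 56.095.
Reliability = 56.095 / 65.5972 = 0.8551.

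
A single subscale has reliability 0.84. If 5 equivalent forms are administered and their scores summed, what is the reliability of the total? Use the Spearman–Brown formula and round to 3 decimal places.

0.963

ρ_k = kρ / (1 + (k−1)ρ) = 5·0.84 / (1 + 4·0.84) = 4.200 / 4.360 = 0.963.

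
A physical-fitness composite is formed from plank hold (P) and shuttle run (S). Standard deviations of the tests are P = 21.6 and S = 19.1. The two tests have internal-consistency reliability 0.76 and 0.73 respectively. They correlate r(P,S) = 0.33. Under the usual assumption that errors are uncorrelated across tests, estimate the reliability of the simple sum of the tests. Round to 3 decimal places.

0.809

Var(P+S) = 21.6² + 19.1² + 2·[21.6·19.1·0.33] = 831.37 + 272.29 = 1103.66.
With uncorrelated errors the cross-covariances are all true-score covariance, so they carry over unchanged; only the diagonal terms shrink to ρᵢσᵢ².
True-score variance = [21.6²·0.76 + 19.1²·0.73] + 272.29 = 620.897 + 272.29 = 893.187.
Reliability = 893.187 / 1103.66 = 0.809.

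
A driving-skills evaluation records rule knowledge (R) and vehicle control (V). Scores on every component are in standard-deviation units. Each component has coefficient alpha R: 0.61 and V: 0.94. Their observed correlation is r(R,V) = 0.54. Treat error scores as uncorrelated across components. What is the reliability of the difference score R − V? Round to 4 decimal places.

0.5109

Var(R−V) = 1 + 1 − 2·0.54 = 2 − 1.08 = 0.92.
With uncorrelated errors the cross-covariances are all true-score covariance, so they carry over unchanged; only the diagonal terms shrink to ρᵢσᵢ².
True-score variance = [0.61 + 0.94] − 1.08 = 1.55 − 1.08 = 0.47.
Reliability = 0.47 / 0.92 = 0.5109.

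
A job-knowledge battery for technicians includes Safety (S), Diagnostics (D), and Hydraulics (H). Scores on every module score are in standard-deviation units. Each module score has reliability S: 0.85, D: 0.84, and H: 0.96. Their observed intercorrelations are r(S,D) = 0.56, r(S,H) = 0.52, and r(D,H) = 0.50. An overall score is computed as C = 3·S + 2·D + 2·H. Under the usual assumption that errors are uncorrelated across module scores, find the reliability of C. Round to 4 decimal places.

Var(C) = 3² + 2² + 2² + 2·[6·0.56 + 6·0.52 + 4·0.50] = 17 + 16.96 = 33.96.
With uncorrelated errors the cross-covariances are all true-score covariance, so they carry over unchanged; only the diagonal terms shrink to ρᵢσᵢ².
True-score variance = [3²·0.85 + 2²·0.84 + 2²·0.96] + 16.96 = 14.85 + 16.96 = 31.81.
Reliability = 31.81 / 33.96 = 0.9367.

0.9367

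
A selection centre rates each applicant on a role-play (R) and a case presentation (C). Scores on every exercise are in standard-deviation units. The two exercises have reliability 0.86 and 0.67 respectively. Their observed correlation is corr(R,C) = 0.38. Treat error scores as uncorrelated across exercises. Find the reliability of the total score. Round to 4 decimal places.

Var(R+C) = 2 + 2·[0.38] = 2 + 0.76 = 2.76.
Under uncorrelated errors the observed covariances equal the true-score covariances, so only the own-variance terms attenuate.
True-score variance = [0.86 + 0.67] + 0.76 = 1.53 + 0.76 = 2.29.
Reliability = 2.29 / 2.76 = 0.8297.

0.8297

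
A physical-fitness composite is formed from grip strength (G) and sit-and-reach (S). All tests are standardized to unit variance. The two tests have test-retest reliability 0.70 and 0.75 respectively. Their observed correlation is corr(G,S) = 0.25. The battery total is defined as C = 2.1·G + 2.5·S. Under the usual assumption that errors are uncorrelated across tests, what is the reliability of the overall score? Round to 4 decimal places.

0.7828

Var(C) = 2.1² + 2.5² + 2·[5.25·0.25] = 10.66 + 2.625 = 13.285.
With uncorrelated errors the cross-covariances are all true-score covariance, so they carry over unchanged; only the diagonal terms shrink to ρᵢσᵢ².
True-score variance = [2.1²·0.70 + 2.5²·0.75] + 2.625 = 7.7745 + 2.625 = 10.3995.
Reliability = 10.3995 / 13.285 = 0.7828.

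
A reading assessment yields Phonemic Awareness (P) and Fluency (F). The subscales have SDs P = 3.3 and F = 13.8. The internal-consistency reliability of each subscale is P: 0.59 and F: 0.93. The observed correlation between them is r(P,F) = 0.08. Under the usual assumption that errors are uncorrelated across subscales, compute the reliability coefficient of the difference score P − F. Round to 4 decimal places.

0.9083

Var(P−F) = 3.3² + 13.8² − 2·3.3·13.8·0.08 = 201.33 − 7.2864 = 194.044.
Because errors are independent across components, Cov(Tᵢ,Tⱼ) = Cov(Xᵢ,Xⱼ); the off-diagonal part of the true-score variance is the same as above.
True-score variance = [3.3²·0.59 + 13.8²·0.93] − 7.2864 = 183.534 − 7.2864 = 176.248.
Reliability = 176.248 / 194.044 = 0.9083.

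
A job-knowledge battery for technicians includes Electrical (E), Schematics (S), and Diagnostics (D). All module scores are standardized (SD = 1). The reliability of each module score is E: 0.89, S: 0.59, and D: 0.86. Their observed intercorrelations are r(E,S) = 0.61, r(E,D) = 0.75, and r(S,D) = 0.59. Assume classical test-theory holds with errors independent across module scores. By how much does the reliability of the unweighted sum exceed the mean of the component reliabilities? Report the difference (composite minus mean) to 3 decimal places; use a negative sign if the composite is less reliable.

0.124

Var(sum) = 3 + 3.9 = 6.9; true-score variance = 2.34 + 3.9 = 6.24; composite reliability = 0.9043.
Mean component reliability = 0.7800.
Difference = 0.9043 − 0.7800 = 0.124.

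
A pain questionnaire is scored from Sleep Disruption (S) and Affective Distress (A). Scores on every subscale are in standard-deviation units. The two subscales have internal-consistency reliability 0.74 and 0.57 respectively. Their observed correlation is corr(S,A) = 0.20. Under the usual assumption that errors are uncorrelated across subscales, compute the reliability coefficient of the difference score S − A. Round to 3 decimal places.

Var(S−A) = 1 + 1 − 2·0.20 = 2 − 0.4 = 1.6.
Because errors are independent across components, Cov(Tᵢ,Tⱼ) = Cov(Xᵢ,Xⱼ); the off-diagonal part of the true-score variance is the same as above.
True-score variance = [0.74 + 0.57] − 0.4 = 1.31 − 0.4 = 0.91.
Reliability = 0.91 / 1.6 = 0.569.

0.569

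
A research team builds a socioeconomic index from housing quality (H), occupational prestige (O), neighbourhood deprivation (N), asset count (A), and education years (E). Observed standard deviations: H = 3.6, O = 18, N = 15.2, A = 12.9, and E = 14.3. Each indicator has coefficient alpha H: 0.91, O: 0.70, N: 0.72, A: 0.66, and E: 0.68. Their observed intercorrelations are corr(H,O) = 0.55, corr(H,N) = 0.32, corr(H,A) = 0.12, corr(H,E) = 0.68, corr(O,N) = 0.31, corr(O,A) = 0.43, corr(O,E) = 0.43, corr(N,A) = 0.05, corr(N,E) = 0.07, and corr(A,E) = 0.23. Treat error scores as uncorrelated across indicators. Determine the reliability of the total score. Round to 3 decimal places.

0.846

Var(H+O+N+A+E) = 3.6² + 18² + 15.2² + 12.9² + 14.3² + 2·[3.6·18·0.55 + 3.6·15.2·0.32 + 3.6·12.9·0.12 + 3.6·14.3·0.68 + 18·15.2·0.31 + 18·12.9·0.43 + 18·14.3·0.43 + 15.2·12.9·0.05 + 15.2·14.3·0.07 + 12.9·14.3·0.23] = 938.9 + 913.042 = 1851.94.
Under uncorrelated errors the observed covariances equal the true-score covariances, so only the own-variance terms attenuate.
True-score variance = [3.6²·0.91 + 18²·0.70 + 15.2²·0.72 + 12.9²·0.66 + 14.3²·0.68] + 913.042 = 653.826 + 913.042 = 1566.87.
Reliability = 1566.87 / 1851.94 = 0.846.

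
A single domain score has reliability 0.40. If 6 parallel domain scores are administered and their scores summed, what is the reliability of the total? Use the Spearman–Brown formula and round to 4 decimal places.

ρ_k = kρ / (1 + (k−1)ρ) = 6·0.40 / (1 + 5·0.40) = 2.400 / 3.000 = 0.8000.

0.8000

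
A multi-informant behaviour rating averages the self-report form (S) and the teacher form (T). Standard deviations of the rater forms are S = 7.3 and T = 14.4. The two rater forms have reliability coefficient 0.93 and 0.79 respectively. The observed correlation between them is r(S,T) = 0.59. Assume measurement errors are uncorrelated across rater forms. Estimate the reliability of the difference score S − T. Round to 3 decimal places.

0.654

Var(S−T) = 7.3² + 14.4² − 2·7.3·14.4·0.59 = 260.65 − 124.042 = 136.608.
Because errors are independent across components, Cov(Tᵢ,Tⱼ) = Cov(Xᵢ,Xⱼ); the off-diagonal part of the true-score variance is the same as above.
True-score variance = [7.3²·0.93 + 14.4²·0.79] − 124.042 = 213.374 − 124.042 = 89.3325.
Reliability = 89.3325 / 136.608 = 0.654.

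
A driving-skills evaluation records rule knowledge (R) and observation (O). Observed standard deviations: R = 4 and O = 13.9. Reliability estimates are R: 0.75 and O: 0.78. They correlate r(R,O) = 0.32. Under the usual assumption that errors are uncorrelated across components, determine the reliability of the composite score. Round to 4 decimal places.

Var(R+O) = 4² + 13.9² + 2·[4·13.9·0.32] = 209.21 + 35.584 = 244.794.
Because errors are independent across components, Cov(Tᵢ,Tⱼ) = Cov(Xᵢ,Xⱼ); the off-diagonal part of the true-score variance is the same as above.
True-score variance = [4²·0.75 + 13.9²·0.78] + 35.584 = 162.704 + 35.584 = 198.288.
Reliability = 198.288 / 244.794 = 0.8100.

0.8100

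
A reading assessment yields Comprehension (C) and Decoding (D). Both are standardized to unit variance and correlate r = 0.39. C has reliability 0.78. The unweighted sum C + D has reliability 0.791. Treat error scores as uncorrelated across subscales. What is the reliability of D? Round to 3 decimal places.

0.639

Var(C+D) = 2 + 2·0.39 = 2.780.
True-score variance = ρ_C + ρ_D + 2·0.39, so 0.791 = (0.78 + ρ_D + 0.78) / 2.780.
ρ_D = 0.791·2.780 − 0.78 − 0.78 = 0.639.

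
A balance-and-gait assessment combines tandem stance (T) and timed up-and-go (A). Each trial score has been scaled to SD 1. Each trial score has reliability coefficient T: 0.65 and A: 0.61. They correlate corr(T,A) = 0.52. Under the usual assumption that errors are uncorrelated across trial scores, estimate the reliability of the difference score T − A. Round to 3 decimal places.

0.229

Var(T−A) = 1 + 1 − 2·0.52 = 2 − 1.04 = 0.96.
Under uncorrelated errors the observed covariances equal the true-score covariances, so only the own-variance terms attenuate.
True-score variance = [0.65 + 0.61] − 1.04 = 1.26 − 1.04 = 0.22.
Reliability = 0.22 / 0.96 = 0.229.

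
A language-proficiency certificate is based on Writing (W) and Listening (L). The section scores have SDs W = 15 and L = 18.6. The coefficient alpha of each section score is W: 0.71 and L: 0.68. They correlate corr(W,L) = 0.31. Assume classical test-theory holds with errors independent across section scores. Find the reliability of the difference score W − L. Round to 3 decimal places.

0.558

Var(W−L) = 15² + 18.6² − 2·15·18.6·0.31 = 570.96 − 172.98 = 397.98.
Because errors are independent across components, Cov(Tᵢ,Tⱼ) = Cov(Xᵢ,Xⱼ); the off-diagonal part of the true-score variance is the same as above.
True-score variance = [15²·0.71 + 18.6²·0.68] − 172.98 = 395.003 − 172.98 = 222.023.
Reliability = 222.023 / 397.98 = 0.558.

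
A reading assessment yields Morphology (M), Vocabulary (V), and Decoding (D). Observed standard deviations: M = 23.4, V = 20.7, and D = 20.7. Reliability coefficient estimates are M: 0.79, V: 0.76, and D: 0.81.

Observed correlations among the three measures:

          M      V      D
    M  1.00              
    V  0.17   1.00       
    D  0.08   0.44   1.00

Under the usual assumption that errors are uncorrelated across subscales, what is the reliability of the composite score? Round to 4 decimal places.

Var(M+V+D) = 23.4² + 20.7² + 20.7² + 2·[23.4·20.7·0.17 + 23.4·20.7·0.08 + 20.7·20.7·0.44] = 1404.54 + 619.261 = 2023.8.
With uncorrelated errors the cross-covariances are all true-score covariance, so they carry over unchanged; only the diagonal terms shrink to ρᵢσᵢ².
True-score variance = [23.4²·0.79 + 20.7²·0.76 + 20.7²·0.81] + 619.261 = 1105.3 + 619.261 = 1724.56.
Reliability = 1724.56 / 2023.8 = 0.8521.

0.8521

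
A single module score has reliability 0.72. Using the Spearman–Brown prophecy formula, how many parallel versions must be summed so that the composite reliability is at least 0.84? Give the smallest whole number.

k ≥ ρ*(1−ρ₁)/(ρ₁(1−ρ*)) = 0.84·0.28 / (0.72·0.16) = 2.042.
Smallest integer k = 3.

3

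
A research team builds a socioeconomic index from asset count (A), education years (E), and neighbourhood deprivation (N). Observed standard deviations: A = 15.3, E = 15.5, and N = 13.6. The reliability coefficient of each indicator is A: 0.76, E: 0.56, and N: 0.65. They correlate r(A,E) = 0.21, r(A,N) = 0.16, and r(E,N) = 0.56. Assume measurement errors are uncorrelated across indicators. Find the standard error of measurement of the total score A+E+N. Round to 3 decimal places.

Var(total) = 659.3 + 402.285 = 1061.58.
True-score variance = 432.672 + 402.285 = 834.957, so reliability = 0.7865.
Error variance = 1061.58 − 834.957 = 226.628; SEM = √226.628 = 15.054.

15.054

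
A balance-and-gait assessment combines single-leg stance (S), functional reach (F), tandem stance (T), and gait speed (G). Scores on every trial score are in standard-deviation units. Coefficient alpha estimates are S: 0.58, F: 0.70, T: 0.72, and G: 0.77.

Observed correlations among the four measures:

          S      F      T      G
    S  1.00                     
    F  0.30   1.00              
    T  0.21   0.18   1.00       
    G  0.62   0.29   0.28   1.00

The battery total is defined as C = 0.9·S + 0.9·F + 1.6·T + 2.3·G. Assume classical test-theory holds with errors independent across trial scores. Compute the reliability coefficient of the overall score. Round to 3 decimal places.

Var(C) = 0.9² + 0.9² + 1.6² + 2.3² + 2·[0.81·0.30 + 1.44·0.21 + 2.07·0.62 + 1.44·0.18 + 2.07·0.29 + 3.68·0.28] = 9.47 + 7.4374 = 16.9074.
Because errors are independent across components, Cov(Tᵢ,Tⱼ) = Cov(Xᵢ,Xⱼ); the off-diagonal part of the true-score variance is the same as above.
True-score variance = [0.9²·0.58 + 0.9²·0.70 + 1.6²·0.72 + 2.3²·0.77] + 7.4374 = 6.9533 + 7.4374 = 14.3907.
Reliability = 14.3907 / 16.9074 = 0.851.

0.851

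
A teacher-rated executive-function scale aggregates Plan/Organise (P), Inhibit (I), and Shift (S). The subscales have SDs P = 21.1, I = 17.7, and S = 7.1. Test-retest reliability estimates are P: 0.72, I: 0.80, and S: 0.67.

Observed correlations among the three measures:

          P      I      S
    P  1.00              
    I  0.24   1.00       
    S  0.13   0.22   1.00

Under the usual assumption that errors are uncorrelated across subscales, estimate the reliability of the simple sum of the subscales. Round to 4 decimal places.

0.8116

Var(P+I+S) = 21.1² + 17.7² + 7.1² + 2·[21.1·17.7·0.24 + 21.1·7.1·0.13 + 17.7·7.1·0.22] = 808.91 + 273.511 = 1082.42.
With uncorrelated errors the cross-covariances are all true-score covariance, so they carry over unchanged; only the diagonal terms shrink to ρᵢσᵢ².
True-score variance = [21.1²·0.72 + 17.7²·0.80 + 7.1²·0.67] + 273.511 = 604.958 + 273.511 = 878.469.
Reliability = 878.469 / 1082.42 = 0.8116.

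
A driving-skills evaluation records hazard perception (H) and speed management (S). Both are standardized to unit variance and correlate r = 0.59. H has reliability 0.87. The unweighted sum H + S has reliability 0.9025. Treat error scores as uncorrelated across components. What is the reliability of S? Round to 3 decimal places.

0.820

Var(H+S) = 2 + 2·0.59 = 3.180.
True-score variance = ρ_H + ρ_S + 2·0.59, so 0.9025 = (0.87 + ρ_S + 1.18) / 3.180.
ρ_S = 0.9025·3.180 − 0.87 − 1.18 = 0.820.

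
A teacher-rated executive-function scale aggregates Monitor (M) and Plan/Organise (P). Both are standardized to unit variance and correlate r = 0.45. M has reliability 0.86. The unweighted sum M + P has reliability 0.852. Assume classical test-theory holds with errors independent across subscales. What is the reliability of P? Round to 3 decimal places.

0.711

Var(M+P) = 2 + 2·0.45 = 2.900.
True-score variance = ρ_M + ρ_P + 2·0.45, so 0.852 = (0.86 + ρ_P + 0.90) / 2.900.
ρ_P = 0.852·2.900 − 0.86 − 0.90 = 0.711.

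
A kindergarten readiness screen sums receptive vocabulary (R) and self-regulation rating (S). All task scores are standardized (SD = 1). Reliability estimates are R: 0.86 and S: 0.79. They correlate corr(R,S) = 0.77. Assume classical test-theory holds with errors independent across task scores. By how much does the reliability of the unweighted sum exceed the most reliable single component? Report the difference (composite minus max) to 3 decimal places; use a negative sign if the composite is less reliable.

Var(sum) = 2 + 1.54 = 3.54; true-score variance = 1.65 + 1.54 = 3.19; composite reliability = 0.9011.
Max component reliability = 0.8600.
Difference = 0.9011 − 0.8600 = 0.041.

0.041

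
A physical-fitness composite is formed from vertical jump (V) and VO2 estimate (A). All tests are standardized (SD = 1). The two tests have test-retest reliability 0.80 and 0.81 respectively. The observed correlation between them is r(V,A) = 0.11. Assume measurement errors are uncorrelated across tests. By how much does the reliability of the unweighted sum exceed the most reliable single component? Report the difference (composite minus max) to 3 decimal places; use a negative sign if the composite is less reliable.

0.014

Var(sum) = 2 + 0.22 = 2.22; true-score variance = 1.61 + 0.22 = 1.83; composite reliability = 0.8243.
Max component reliability = 0.8100.
Difference = 0.8243 − 0.8100 = 0.014.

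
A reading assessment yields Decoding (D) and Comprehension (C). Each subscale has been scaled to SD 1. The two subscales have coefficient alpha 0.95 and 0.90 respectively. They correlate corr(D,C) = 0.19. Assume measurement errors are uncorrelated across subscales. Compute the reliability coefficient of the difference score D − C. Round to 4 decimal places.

Var(D−C) = 1 + 1 − 2·0.19 = 2 − 0.38 = 1.62.
With uncorrelated errors the cross-covariances are all true-score covariance, so they carry over unchanged; only the diagonal terms shrink to ρᵢσᵢ².
True-score variance = [0.95 + 0.90] − 0.38 = 1.85 − 0.38 = 1.47.
Reliability = 1.47 / 1.62 = 0.9074.

0.9074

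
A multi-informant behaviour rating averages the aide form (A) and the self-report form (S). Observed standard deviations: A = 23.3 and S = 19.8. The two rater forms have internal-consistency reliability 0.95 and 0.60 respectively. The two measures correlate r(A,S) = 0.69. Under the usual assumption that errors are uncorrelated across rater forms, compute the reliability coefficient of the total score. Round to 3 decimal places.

0.883

Var(A+S) = 23.3² + 19.8² + 2·[23.3·19.8·0.69] = 934.93 + 636.649 = 1571.58.
Because errors are independent across components, Cov(Tᵢ,Tⱼ) = Cov(Xᵢ,Xⱼ); the off-diagonal part of the true-score variance is the same as above.
True-score variance = [23.3²·0.95 + 19.8²·0.60] + 636.649 = 750.969 + 636.649 = 1387.62.
Reliability = 1387.62 / 1571.58 = 0.883.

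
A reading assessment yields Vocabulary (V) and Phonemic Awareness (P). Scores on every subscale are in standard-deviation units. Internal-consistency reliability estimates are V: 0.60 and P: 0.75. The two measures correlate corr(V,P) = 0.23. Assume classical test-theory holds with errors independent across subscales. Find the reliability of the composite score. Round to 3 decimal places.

Var(V+P) = 2 + 2·[0.23] = 2 + 0.46 = 2.46.
Under uncorrelated errors the observed covariances equal the true-score covariances, so only the own-variance terms attenuate.
True-score variance = [0.60 + 0.75] + 0.46 = 1.35 + 0.46 = 1.81.
Reliability = 1.81 / 2.46 = 0.736.

0.736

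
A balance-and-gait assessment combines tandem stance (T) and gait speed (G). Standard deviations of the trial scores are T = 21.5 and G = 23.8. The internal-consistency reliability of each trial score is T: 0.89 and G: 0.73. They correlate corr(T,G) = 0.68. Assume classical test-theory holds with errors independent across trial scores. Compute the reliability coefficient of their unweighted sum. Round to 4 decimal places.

Var(T+G) = 21.5² + 23.8² + 2·[21.5·23.8·0.68] = 1028.69 + 695.912 = 1724.6.
With uncorrelated errors the cross-covariances are all true-score covariance, so they carry over unchanged; only the diagonal terms shrink to ρᵢσᵢ².
True-score variance = [21.5²·0.89 + 23.8²·0.73] + 695.912 = 824.904 + 695.912 = 1520.82.
Reliability = 1520.82 / 1724.6 = 0.8818.

0.8818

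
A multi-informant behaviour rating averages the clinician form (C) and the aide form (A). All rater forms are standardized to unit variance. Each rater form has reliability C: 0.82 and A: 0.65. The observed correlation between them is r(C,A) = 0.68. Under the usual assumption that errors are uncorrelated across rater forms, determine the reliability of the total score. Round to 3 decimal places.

Var(C+A) = 2 + 2·[0.68] = 2 + 1.36 = 3.36.
Under uncorrelated errors the observed covariances equal the true-score covariances, so only the own-variance terms attenuate.
True-score variance = [0.82 + 0.65] + 1.36 = 1.47 + 1.36 = 2.83.
Reliability = 2.83 / 3.36 = 0.842.

0.842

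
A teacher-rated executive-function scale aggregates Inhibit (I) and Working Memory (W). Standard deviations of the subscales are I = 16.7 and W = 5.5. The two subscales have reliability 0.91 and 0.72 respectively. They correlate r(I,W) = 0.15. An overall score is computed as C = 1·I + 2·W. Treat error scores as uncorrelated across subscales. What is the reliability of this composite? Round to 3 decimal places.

0.870

Var(C) = 16.7² + 2²·5.5² + 2·[2·16.7·5.5·0.15] = 399.89 + 55.11 = 455.
Under uncorrelated errors the observed covariances equal the true-score covariances, so only the own-variance terms attenuate.
True-score variance = [16.7²·0.91 + 2²·5.5²·0.72] + 55.11 = 340.91 + 55.11 = 396.02.
Reliability = 396.02 / 455 = 0.870.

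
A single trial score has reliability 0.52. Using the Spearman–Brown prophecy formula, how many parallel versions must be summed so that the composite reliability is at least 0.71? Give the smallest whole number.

3

k ≥ ρ*(1−ρ₁)/(ρ₁(1−ρ*)) = 0.71·0.48 / (0.52·0.29) = 2.260.
Smallest integer k = 3.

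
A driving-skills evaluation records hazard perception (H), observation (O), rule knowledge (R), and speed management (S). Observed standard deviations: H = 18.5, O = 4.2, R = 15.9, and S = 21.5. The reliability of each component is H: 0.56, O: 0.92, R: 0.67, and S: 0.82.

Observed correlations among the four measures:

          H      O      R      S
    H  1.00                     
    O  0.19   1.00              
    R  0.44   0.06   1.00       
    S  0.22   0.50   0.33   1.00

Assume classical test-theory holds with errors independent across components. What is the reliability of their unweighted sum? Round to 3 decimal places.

Var(H+O+R+S) = 18.5² + 4.2² + 15.9² + 21.5² + 2·[18.5·4.2·0.19 + 18.5·15.9·0.44 + 18.5·21.5·0.22 + 4.2·15.9·0.06 + 4.2·21.5·0.50 + 15.9·21.5·0.33] = 1074.95 + 787.323 = 1862.27.
Under uncorrelated errors the observed covariances equal the true-score covariances, so only the own-variance terms attenuate.
True-score variance = [18.5²·0.56 + 4.2²·0.92 + 15.9²·0.67 + 21.5²·0.82] + 787.323 = 756.317 + 787.323 = 1543.64.
Reliability = 1543.64 / 1862.27 = 0.829.

0.829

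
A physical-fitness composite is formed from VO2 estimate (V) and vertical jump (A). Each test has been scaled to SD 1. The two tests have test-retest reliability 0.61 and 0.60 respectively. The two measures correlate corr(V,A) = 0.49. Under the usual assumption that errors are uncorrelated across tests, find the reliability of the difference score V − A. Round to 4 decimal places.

Var(V−A) = 1 + 1 − 2·0.49 = 2 − 0.98 = 1.02.
Because errors are independent across components, Cov(Tᵢ,Tⱼ) = Cov(Xᵢ,Xⱼ); the off-diagonal part of the true-score variance is the same as above.
True-score variance = [0.61 + 0.60] − 0.98 = 1.21 − 0.98 = 0.23.
Reliability = 0.23 / 1.02 = 0.2255.

0.2255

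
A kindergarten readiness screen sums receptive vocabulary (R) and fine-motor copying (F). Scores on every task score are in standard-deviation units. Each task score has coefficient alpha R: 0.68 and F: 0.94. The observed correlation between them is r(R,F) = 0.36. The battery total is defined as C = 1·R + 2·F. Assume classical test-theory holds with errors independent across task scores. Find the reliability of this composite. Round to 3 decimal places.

Var(C) = 1 + 2² + 2·[2·0.36] = 5 + 1.44 = 6.44.
Under uncorrelated errors the observed covariances equal the true-score covariances, so only the own-variance terms attenuate.
True-score variance = [0.68 + 2²·0.94] + 1.44 = 4.44 + 1.44 = 5.88.
Reliability = 5.88 / 6.44 = 0.913.

0.913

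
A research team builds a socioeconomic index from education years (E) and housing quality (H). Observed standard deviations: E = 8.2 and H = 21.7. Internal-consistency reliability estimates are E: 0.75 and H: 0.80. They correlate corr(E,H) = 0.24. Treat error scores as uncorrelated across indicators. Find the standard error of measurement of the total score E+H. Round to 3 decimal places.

Var(total) = 538.13 + 85.4112 = 623.541.
True-score variance = 427.142 + 85.4112 = 512.553, so reliability = 0.8220.
Error variance = 623.541 − 512.553 = 110.988; SEM = √110.988 = 10.535.

10.535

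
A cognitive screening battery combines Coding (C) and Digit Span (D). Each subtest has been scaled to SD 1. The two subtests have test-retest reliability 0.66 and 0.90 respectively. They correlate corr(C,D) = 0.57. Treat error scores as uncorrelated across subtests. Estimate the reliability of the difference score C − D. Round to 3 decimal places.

Var(C−D) = 1 + 1 − 2·0.57 = 2 − 1.14 = 0.86.
Because errors are independent across components, Cov(Tᵢ,Tⱼ) = Cov(Xᵢ,Xⱼ); the off-diagonal part of the true-score variance is the same as above.
True-score variance = [0.66 + 0.90] − 1.14 = 1.56 − 1.14 = 0.42.
Reliability = 0.42 / 0.86 = 0.488.

0.488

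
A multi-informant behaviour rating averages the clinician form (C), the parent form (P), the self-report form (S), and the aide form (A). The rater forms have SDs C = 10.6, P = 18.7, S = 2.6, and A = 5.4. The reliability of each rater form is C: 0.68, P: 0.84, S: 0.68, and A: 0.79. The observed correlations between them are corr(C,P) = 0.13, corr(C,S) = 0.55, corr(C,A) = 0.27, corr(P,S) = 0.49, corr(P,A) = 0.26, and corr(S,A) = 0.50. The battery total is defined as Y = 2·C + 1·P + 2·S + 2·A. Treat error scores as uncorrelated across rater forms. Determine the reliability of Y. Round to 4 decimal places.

Var(Y) = 2²·10.6² + 18.7² + 2²·2.6² + 2²·5.4² + 2·[2·10.6·18.7·0.13 + 4·10.6·2.6·0.55 + 4·10.6·5.4·0.27 + 2·18.7·2.6·0.49 + 2·18.7·5.4·0.26 + 4·2.6·5.4·0.50] = 942.81 + 604.451 = 1547.26.
Because errors are independent across components, Cov(Tᵢ,Tⱼ) = Cov(Xᵢ,Xⱼ); the off-diagonal part of the true-score variance is the same as above.
True-score variance = [2²·10.6²·0.68 + 18.7²·0.84 + 2²·2.6²·0.68 + 2²·5.4²·0.79] + 604.451 = 709.892 + 604.451 = 1314.34.
Reliability = 1314.34 / 1547.26 = 0.8495.

0.8495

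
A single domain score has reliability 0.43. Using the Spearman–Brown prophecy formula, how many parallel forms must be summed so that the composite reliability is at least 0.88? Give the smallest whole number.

k ≥ ρ*(1−ρ₁)/(ρ₁(1−ρ*)) = 0.88·0.57 / (0.43·0.12) = 9.721.
Smallest integer k = 10.

10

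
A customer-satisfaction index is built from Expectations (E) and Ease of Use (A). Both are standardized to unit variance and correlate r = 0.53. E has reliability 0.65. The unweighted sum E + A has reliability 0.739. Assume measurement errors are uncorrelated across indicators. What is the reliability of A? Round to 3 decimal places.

Var(E+A) = 2 + 2·0.53 = 3.060.
True-score variance = ρ_E + ρ_A + 2·0.53, so 0.739 = (0.65 + ρ_A + 1.06) / 3.060.
ρ_A = 0.739·3.060 − 0.65 − 1.06 = 0.551.

0.551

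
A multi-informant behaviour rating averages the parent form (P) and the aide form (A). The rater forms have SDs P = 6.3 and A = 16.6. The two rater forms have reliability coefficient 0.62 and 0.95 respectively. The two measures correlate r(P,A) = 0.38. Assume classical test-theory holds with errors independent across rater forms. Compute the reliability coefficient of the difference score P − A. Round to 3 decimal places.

Var(P−A) = 6.3² + 16.6² − 2·6.3·16.6·0.38 = 315.25 − 79.4808 = 235.769.
Because errors are independent across components, Cov(Tᵢ,Tⱼ) = Cov(Xᵢ,Xⱼ); the off-diagonal part of the true-score variance is the same as above.
True-score variance = [6.3²·0.62 + 16.6²·0.95] − 79.4808 = 286.39 − 79.4808 = 206.909.
Reliability = 206.909 / 235.769 = 0.878.

0.878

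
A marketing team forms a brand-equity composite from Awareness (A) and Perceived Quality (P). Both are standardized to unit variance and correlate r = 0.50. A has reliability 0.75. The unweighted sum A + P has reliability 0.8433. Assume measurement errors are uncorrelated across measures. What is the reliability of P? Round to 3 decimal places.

Var(A+P) = 2 + 2·0.50 = 3.000.
True-score variance = ρ_A + ρ_P + 2·0.50, so 0.8433 = (0.75 + ρ_P + 1.00) / 3.000.
ρ_P = 0.8433·3.000 − 0.75 − 1.00 = 0.780.

0.780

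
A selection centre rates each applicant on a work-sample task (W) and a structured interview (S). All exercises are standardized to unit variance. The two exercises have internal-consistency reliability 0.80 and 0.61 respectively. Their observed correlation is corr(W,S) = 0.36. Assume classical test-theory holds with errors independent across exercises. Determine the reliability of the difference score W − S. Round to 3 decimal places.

Var(W−S) = 1 + 1 − 2·0.36 = 2 − 0.72 = 1.28.
Because errors are independent across components, Cov(Tᵢ,Tⱼ) = Cov(Xᵢ,Xⱼ); the off-diagonal part of the true-score variance is the same as above.
True-score variance = [0.80 + 0.61] − 0.72 = 1.41 − 0.72 = 0.69.
Reliability = 0.69 / 1.28 = 0.539.

0.539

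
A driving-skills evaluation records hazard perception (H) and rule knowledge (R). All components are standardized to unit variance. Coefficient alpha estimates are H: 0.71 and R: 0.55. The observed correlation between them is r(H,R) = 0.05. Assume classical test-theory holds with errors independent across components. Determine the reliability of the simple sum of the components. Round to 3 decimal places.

Var(H+R) = 2 + 2·[0.05] = 2 + 0.1 = 2.1.
Because errors are independent across components, Cov(Tᵢ,Tⱼ) = Cov(Xᵢ,Xⱼ); the off-diagonal part of the true-score variance is the same as above.
True-score variance = [0.71 + 0.55] + 0.1 = 1.26 + 0.1 = 1.36.
Reliability = 1.36 / 2.1 = 0.648.

0.648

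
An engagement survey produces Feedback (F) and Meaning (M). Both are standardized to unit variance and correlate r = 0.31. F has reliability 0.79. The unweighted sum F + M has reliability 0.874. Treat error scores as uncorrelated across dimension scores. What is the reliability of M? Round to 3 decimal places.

0.880

Var(F+M) = 2 + 2·0.31 = 2.620.
True-score variance = ρ_F + ρ_M + 2·0.31, so 0.874 = (0.79 + ρ_M + 0.62) / 2.620.
ρ_M = 0.874·2.620 − 0.79 − 0.62 = 0.880.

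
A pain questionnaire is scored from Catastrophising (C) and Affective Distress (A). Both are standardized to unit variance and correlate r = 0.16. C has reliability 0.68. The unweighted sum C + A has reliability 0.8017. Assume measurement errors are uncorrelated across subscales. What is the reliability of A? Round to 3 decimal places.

0.860

Var(C+A) = 2 + 2·0.16 = 2.320.
True-score variance = ρ_C + ρ_A + 2·0.16, so 0.8017 = (0.68 + ρ_A + 0.32) / 2.320.
ρ_A = 0.8017·2.320 − 0.68 − 0.32 = 0.860.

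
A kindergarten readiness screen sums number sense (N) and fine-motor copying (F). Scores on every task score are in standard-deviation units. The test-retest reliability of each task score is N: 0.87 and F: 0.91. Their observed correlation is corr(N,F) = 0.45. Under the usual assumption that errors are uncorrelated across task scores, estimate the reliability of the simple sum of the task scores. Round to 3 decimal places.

Var(N+F) = 2 + 2·[0.45] = 2 + 0.9 = 2.9.
With uncorrelated errors the cross-covariances are all true-score covariance, so they carry over unchanged; only the diagonal terms shrink to ρᵢσᵢ².
True-score variance = [0.87 + 0.91] + 0.9 = 1.78 + 0.9 = 2.68.
Reliability = 2.68 / 2.9 = 0.924.

0.924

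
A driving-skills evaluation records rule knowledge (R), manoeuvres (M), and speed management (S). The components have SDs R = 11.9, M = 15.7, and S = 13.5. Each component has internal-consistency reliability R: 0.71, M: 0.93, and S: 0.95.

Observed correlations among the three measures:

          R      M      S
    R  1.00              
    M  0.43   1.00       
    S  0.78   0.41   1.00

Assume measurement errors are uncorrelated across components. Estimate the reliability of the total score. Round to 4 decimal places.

0.9416

Var(R+M+S) = 11.9² + 15.7² + 13.5² + 2·[11.9·15.7·0.43 + 11.9·13.5·0.78 + 15.7·13.5·0.41] = 570.35 + 585.087 = 1155.44.
Because errors are independent across components, Cov(Tᵢ,Tⱼ) = Cov(Xᵢ,Xⱼ); the off-diagonal part of the true-score variance is the same as above.
True-score variance = [11.9²·0.71 + 15.7²·0.93 + 13.5²·0.95] + 585.087 = 502.916 + 585.087 = 1088.
Reliability = 1088 / 1155.44 = 0.9416.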